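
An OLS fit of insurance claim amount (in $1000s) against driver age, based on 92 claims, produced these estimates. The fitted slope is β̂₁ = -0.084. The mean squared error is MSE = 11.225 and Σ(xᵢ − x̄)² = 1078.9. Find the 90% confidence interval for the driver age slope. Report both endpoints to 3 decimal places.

(-0.254, 0.086)

SE(β̂₁) = √(MSE/Sₓₓ) = √(11.225/1078.9) = 0.102001.
df = n − 2 = 90.
t* = t_{0.05, 90} = 1.661961.
Margin = t* × SE = 1.661961 × 0.102001 = 0.16952.
CI: -0.084 ± 0.16952 → (-0.254, 0.086).
With 90% confidence, each one-unit increase in driver age is associated with a change of between -0.254 and 0.086 $1000s in insurance claim amount.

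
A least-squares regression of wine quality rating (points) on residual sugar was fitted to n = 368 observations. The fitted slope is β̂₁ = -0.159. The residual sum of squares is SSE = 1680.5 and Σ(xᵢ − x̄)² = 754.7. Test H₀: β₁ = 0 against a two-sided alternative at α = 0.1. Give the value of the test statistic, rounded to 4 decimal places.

t = -2.0385

MSE = SSE/(n − 2) = 1680.5/366 = 4.59153.
SE(β̂₁) = √(MSE/Sₓₓ) = √(4.59153/754.7) = 0.0779995.
t = -0.159 / 0.0779995 = -2.0385.
df = n − 2 = 366.
Two-sided p ≈ 0.0422, which is < 0.1, so reject H₀.
There is evidence that residual sugar is associated with wine quality rating.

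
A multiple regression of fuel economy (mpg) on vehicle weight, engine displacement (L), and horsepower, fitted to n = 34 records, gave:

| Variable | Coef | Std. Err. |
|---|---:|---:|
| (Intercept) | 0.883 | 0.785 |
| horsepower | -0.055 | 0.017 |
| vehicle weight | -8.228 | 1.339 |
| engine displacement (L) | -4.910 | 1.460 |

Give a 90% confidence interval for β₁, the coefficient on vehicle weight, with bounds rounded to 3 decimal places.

(-10.501, -5.955)

Read off: b = -8.228, SE = 1.339 for vehicle weight.
df = n − k − 1 = 34 − 3 − 1 = 30.
t* = t_{0.05, 30} = 1.697261.
Margin = t* × SE = 1.697261 × 1.339 = 2.27263.
CI: -8.228 ± 2.27263 → (-10.501, -5.955).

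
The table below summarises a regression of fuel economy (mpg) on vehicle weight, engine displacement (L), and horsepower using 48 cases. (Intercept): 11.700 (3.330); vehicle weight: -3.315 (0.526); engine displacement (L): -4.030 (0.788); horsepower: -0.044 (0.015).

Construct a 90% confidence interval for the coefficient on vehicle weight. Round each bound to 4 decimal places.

(-4.1988, -2.4312)

Read off: b = -3.315, SE = 0.526 for vehicle weight.
df = n − k − 1 = 48 − 3 − 1 = 44.
t* = t_{0.05, 44} = 1.68023.
Margin = t* × SE = 1.68023 × 0.526 = 0.883801.
CI: -3.315 ± 0.883801 → (-4.1988, -2.4312).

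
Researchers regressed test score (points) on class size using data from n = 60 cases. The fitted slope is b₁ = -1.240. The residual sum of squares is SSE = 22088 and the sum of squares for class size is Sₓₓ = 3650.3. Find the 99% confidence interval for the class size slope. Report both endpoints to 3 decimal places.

MSE = SSE/(n − 2) = 22088/58 = 380.828.
SE(b₁) = √(MSE/Sₓₓ) = √(380.828/3650.3) = 0.322998.
df = n − 2 = 58.
t* = t_{0.005, 58} = 2.663287.
Margin = t* × SE = 2.663287 × 0.322998 = 0.86024.
CI: -1.240 ± 0.86024 → (-2.100, -0.380).
With 99% confidence, each one-unit increase in class size is associated with a change of between -2.100 and -0.380 points in test score.

(-2.100, -0.380)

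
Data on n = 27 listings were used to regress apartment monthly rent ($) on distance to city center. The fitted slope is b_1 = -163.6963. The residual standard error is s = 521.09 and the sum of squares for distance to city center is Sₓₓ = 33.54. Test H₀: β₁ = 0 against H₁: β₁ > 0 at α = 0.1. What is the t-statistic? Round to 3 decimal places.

t = -1.819

SE(b_1) = s/√Sₓₓ = 521.09/√33.54 = 89.9769.
t = -163.6963 / 89.9769 = -1.819.
df = n − 2 = 25.
One-sided p ≈ 0.9596, which is ≥ 0.1, so fail to reject H₀.
The data do not give significant evidence that the true slope on distance to city center is positive.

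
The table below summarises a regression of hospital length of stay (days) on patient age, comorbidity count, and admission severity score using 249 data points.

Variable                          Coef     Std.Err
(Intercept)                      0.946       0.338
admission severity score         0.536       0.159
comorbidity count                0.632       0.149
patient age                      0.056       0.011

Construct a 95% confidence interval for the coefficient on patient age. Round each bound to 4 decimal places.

(0.0343, 0.0777)

Read off: b = 0.056, SE = 0.011 for patient age.
df = n − k − 1 = 249 − 3 − 1 = 245.
t* = t_{0.025, 245} = 1.969694.
Margin = t* × SE = 1.969694 × 0.011 = 0.021667.
CI: 0.056 ± 0.021667 → (0.0343, 0.0777).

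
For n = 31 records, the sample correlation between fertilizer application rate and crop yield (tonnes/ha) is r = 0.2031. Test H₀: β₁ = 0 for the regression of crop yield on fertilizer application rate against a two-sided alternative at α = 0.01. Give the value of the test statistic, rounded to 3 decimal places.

t = r·√(n − 2)/√(1 − r²) = 0.2031·√29/√0.95875 = 1.117.
df = n − 2 = 29.
Two-sided p ≈ 0.2732, which is ≥ 0.01, so fail to reject H₀.
The data do not give significant evidence of a linear association between fertilizer application rate and crop yield.

t = 1.117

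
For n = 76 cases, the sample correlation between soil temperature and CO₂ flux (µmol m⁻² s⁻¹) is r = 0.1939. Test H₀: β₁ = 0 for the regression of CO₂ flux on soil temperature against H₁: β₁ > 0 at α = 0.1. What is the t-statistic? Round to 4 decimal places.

t = r·√(n − 2)/√(1 − r²) = 0.1939·√74/√0.962403 = 1.7003.
df = n − 2 = 74.
One-sided p ≈ 0.0466, which is < 0.1, so reject H₀.
There is evidence of a linear association between soil temperature and CO₂ flux.

t = 1.7003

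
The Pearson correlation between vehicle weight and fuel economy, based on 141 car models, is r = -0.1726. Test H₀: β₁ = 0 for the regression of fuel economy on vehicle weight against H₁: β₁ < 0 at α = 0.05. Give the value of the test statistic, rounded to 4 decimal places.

t = r·√(n − 2)/√(1 − r²) = -0.1726·√139/√0.970209 = -2.0659.
df = n − 2 = 139.
One-sided p ≈ 0.0203, which is < 0.05, so reject H₀.
There is evidence of a linear association between vehicle weight and fuel economy.

t = -2.0659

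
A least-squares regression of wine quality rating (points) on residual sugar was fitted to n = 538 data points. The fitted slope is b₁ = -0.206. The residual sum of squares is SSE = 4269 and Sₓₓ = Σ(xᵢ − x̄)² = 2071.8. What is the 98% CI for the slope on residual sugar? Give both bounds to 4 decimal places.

MSE = SSE/(n − 2) = 4269/536 = 7.96455.
SE(b₁) = √(MSE/Sₓₓ) = √(7.96455/2071.8) = 0.0620022.
df = n − 2 = 536.
t* = t_{0.01, 536} = 2.333325.
Margin = t* × SE = 2.333325 × 0.0620022 = 0.144671.
CI: -0.206 ± 0.144671 → (-0.3507, -0.0613).
With 98% confidence, each one-unit increase in residual sugar is associated with a change of between -0.3507 and -0.0613 points in wine quality rating.

(-0.3507, -0.0613)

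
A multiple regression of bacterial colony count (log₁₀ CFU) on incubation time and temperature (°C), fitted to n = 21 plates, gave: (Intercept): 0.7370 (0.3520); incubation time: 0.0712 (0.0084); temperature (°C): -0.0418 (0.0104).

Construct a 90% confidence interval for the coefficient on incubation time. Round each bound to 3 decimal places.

Read off: b = 0.0712, SE = 0.0084 for incubation time.
df = n − k − 1 = 21 − 2 − 1 = 18.
t* = t_{0.05, 18} = 1.734064.
Margin = t* × SE = 1.734064 × 0.0084 = 0.01457.
CI: 0.0712 ± 0.01457 → (0.057, 0.086).

(0.057, 0.086)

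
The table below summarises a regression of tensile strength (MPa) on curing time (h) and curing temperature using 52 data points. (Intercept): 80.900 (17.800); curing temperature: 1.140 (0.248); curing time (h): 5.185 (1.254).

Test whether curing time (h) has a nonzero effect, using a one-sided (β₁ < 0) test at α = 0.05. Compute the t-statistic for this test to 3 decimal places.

Read off: b = 5.185, SE = 1.254 for curing time (h).
H₀: β₁ = 0 vs H₁: β₁ < 0.
t = 5.185 / 1.254 = 4.135.
df = n − k − 1 = 52 − 2 − 1 = 49.
One-sided p ≈ 0.9999, which is ≥ 0.05, so fail to reject H₀.
The data do not give significant evidence that the true slope on curing time (h) is negative, holding the other predictors fixed.

t = 4.135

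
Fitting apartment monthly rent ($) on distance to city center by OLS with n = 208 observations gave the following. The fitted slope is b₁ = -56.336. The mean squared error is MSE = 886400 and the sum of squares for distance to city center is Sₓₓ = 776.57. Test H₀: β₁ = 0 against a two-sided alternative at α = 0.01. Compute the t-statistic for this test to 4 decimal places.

t = -1.6675

SE(b₁) = √(MSE/Sₓₓ) = √(886400/776.57) = 33.7851.
t = -56.336 / 33.7851 = -1.6675.
df = n − 2 = 206.
Two-sided p ≈ 0.0969, which is ≥ 0.01, so fail to reject H₀.
The data do not give significant evidence of an association between distance to city center and apartment monthly rent.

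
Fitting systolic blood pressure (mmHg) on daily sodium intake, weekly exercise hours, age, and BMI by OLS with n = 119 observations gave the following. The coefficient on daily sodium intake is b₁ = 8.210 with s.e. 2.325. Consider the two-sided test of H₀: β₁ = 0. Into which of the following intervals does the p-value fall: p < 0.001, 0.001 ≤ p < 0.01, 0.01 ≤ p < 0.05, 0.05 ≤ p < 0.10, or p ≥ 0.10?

t = 8.210 / 2.325 = 3.531.
df = n − k − 1 = 119 − 4 − 1 = 114.
Two-sided p = 2·P(T_{114} > |t|) ≈ 0.0006.
So p < 0.001.

p < 0.001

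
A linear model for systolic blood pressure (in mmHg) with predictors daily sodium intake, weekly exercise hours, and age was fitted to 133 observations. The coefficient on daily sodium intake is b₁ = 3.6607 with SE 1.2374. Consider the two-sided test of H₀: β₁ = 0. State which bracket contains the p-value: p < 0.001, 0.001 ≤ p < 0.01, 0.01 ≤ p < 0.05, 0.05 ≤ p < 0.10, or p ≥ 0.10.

t = 3.6607 / 1.2374 = 2.958.
df = n − k − 1 = 133 − 3 − 1 = 129.
Two-sided p = 2·P(T_{129} > |t|) ≈ 0.0037.
So 0.001 ≤ p < 0.01.

0.001 ≤ p < 0.01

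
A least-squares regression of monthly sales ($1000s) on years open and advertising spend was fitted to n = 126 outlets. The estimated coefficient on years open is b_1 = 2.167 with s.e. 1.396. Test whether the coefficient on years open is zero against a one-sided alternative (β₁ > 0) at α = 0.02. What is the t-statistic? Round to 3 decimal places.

H₀: β₁ = 0 vs H₁: β₁ > 0.
t = (b_1 − β₁⁰)/SE = 2.167 / 1.396 = 1.552.
df = n − k − 1 = 126 − 2 − 1 = 123.
One-sided p ≈ 0.0616, which is ≥ 0.02, so fail to reject H₀.
The data do not give significant evidence that the true slope on years open is positive, holding the other predictors fixed.

t = 1.552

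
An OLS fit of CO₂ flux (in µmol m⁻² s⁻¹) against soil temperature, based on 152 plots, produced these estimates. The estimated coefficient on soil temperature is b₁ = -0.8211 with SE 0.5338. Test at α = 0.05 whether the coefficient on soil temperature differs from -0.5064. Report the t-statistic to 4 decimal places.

t = -0.5895

H₀: β₁ = -0.5064 vs H₁: β₁ ≠ -0.5064.
t = (b₁ − β₁⁰)/SE = (-0.8211 − (-0.5064)) / 0.5338 = -0.5895.
df = n − 2 = 152 − 2 = 150.
Two-sided p ≈ 0.5564, which is ≥ 0.05, so fail to reject H₀.
The data are consistent with a true slope of -0.5064 µmol m⁻² s⁻¹ per unit of soil temperature.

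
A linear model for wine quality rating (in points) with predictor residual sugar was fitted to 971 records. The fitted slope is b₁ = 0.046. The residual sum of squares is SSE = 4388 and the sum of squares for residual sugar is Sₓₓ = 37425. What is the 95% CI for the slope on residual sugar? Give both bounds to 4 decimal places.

MSE = SSE/(n − 2) = 4388/969 = 4.52838.
SE(b₁) = √(MSE/Sₓₓ) = √(4.52838/37425) = 0.0109999.
df = n − 2 = 969.
t* = t_{0.025, 969} = 1.962415.
Margin = t* × SE = 1.962415 × 0.0109999 = 0.021586.
CI: 0.046 ± 0.021586 → (0.0244, 0.0676).
With 95% confidence, each one-unit increase in residual sugar is associated with a change of between 0.0244 and 0.0676 points in wine quality rating.

(0.0244, 0.0676)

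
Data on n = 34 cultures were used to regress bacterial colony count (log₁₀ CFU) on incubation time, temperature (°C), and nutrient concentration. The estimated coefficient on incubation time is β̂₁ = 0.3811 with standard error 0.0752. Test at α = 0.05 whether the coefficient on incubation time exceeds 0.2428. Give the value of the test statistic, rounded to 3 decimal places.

H₀: β₁ = 0.2428 vs H₁: β₁ > 0.2428.
t = (β̂₁ − β₁⁰)/SE = (0.3811 − 0.2428) / 0.0752 = 1.839.
df = n − k − 1 = 34 − 3 − 1 = 30.
One-sided p ≈ 0.0379, which is < 0.05, so reject H₀.
There is evidence that the true slope on incubation time exceeds 0.2428 log₁₀ CFU per unit, holding the other predictors fixed.

t = 1.839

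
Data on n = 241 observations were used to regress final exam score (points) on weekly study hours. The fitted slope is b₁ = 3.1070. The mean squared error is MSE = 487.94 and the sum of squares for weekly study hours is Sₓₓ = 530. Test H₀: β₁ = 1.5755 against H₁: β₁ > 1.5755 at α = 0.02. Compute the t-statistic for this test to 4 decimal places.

t = 1.5961

SE(b₁) = √(MSE/Sₓₓ) = √(487.94/530) = 0.959501.
t = (3.1070 − 1.5755) / 0.959501 = 1.5961.
df = n − 2 = 239.
One-sided p ≈ 0.0559, which is ≥ 0.02, so fail to reject H₀.
The data do not give significant evidence that the true slope on weekly study hours exceeds 1.5755 points per unit.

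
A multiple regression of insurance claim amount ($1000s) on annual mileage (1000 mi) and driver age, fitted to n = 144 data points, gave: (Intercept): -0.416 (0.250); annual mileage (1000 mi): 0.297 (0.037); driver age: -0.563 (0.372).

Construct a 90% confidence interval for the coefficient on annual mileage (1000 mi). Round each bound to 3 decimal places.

Read off: b = 0.297, SE = 0.037 for annual mileage (1000 mi).
df = n − k − 1 = 144 − 2 − 1 = 141.
t* = t_{0.05, 141} = 1.655732.
Margin = t* × SE = 1.655732 × 0.037 = 0.06126.
CI: 0.297 ± 0.06126 → (0.236, 0.358).

(0.236, 0.358)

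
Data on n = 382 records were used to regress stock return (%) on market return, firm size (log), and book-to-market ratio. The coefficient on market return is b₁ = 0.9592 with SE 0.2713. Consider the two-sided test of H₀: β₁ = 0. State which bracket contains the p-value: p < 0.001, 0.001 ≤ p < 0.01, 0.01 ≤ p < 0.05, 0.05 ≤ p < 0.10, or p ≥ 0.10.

p < 0.001

t = 0.9592 / 0.2713 = 3.536.
df = n − k − 1 = 382 − 3 − 1 = 378.
Two-sided p = 2·P(T_{378} > |t|) ≈ 0.0005.
So p < 0.001.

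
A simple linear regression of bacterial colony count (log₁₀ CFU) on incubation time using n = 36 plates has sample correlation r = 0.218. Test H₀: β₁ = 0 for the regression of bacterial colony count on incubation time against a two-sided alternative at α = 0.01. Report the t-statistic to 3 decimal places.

t = r·√(n − 2)/√(1 − r²) = 0.218·√34/√0.952476 = 1.302.
df = n − 2 = 34.
Two-sided p ≈ 0.2015, which is ≥ 0.01, so fail to reject H₀.
The data do not give significant evidence of a linear association between incubation time and bacterial colony count.

t = 1.302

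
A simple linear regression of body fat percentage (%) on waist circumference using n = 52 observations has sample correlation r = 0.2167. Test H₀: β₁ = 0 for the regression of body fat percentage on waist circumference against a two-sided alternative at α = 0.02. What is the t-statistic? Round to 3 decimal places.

t = r·√(n − 2)/√(1 − r²) = 0.2167·√50/√0.953041 = 1.570.
df = n − 2 = 50.
Two-sided p ≈ 0.1228, which is ≥ 0.02, so fail to reject H₀.
The data do not give significant evidence of a linear association between waist circumference and body fat percentage.

t = 1.570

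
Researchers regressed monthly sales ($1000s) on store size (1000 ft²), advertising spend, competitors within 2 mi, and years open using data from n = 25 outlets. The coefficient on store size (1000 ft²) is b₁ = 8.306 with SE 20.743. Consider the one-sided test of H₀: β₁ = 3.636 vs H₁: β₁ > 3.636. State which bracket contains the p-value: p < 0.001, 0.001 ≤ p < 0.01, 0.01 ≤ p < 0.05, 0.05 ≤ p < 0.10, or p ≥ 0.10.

p ≥ 0.10

t = (8.306 − 3.636) / 20.743 = 0.225.
df = n − k − 1 = 25 − 4 − 1 = 20.
One-sided p = P(T_{20} > t) ≈ 0.4121.
So p ≥ 0.10.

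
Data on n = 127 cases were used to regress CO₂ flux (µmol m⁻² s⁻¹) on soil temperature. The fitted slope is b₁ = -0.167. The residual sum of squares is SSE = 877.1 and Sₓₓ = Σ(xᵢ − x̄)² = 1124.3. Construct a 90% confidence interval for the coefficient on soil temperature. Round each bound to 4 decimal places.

MSE = SSE/(n − 2) = 877.1/125 = 7.0168.
SE(b₁) = √(MSE/Sₓₓ) = √(7.0168/1124.3) = 0.0790002.
df = n − 2 = 125.
t* = t_{0.05, 125} = 1.657135.
Margin = t* × SE = 1.657135 × 0.0790002 = 0.130914.
CI: -0.167 ± 0.130914 → (-0.2979, -0.0361).
With 90% confidence, each one-unit increase in soil temperature is associated with a change of between -0.2979 and -0.0361 µmol m⁻² s⁻¹ in CO₂ flux.

(-0.2979, -0.0361)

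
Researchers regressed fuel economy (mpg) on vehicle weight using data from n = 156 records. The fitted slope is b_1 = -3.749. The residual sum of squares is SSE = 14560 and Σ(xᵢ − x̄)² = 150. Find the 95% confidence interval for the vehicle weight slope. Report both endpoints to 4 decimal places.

(-5.3174, -2.1806)

MSE = SSE/(n − 2) = 14560/154 = 94.5455.
SE(b_1) = √(MSE/Sₓₓ) = √(94.5455/150) = 0.793916.
df = n − 2 = 154.
t* = t_{0.025, 154} = 1.975488.
Margin = t* × SE = 1.975488 × 0.793916 = 1.568372.
CI: -3.749 ± 1.568372 → (-5.3174, -2.1806).
With 95% confidence, each one-unit increase in vehicle weight is associated with a change of between -5.3174 and -2.1806 mpg in fuel economy.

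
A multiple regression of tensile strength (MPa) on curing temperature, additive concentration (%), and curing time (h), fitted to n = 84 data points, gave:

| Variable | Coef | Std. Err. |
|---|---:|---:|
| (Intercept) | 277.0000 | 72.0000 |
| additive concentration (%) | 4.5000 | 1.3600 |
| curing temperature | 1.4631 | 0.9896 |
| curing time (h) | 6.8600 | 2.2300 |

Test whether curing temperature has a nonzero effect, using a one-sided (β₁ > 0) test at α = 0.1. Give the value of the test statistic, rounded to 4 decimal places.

t = 1.4785

Read off: b = 1.4631, SE = 0.9896 for curing temperature.
H₀: β₁ = 0 vs H₁: β₁ > 0.
t = 1.4631 / 0.9896 = 1.4785.
df = n − k − 1 = 84 − 3 − 1 = 80.
One-sided p ≈ 0.0716, which is < 0.1, so reject H₀.
There is evidence that the true slope on curing temperature is positive, holding the other predictors fixed.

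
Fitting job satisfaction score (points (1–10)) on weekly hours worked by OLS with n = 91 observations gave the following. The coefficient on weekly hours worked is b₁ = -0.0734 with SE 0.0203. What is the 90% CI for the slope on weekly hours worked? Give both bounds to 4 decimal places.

(-0.1071, -0.0397)

df = n − 2 = 91 − 2 = 89.
t* = t_{0.05, 89} = 1.662155.
Margin = t* × SE = 1.662155 × 0.0203 = 0.033742.
CI: -0.0734 ± 0.033742 → (-0.1071, -0.0397).
With 90% confidence, each one-unit increase in weekly hours worked is associated with a change of between -0.1071 and -0.0397 points (1–10) in job satisfaction score.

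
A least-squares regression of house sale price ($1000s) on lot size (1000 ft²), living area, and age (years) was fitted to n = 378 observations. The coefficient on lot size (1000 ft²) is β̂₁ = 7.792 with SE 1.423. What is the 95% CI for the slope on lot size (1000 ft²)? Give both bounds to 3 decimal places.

df = n − k − 1 = 378 − 3 − 1 = 374.
t* = t_{0.025, 374} = 1.966327.
Margin = t* × SE = 1.966327 × 1.423 = 2.79808.
CI: 7.792 ± 2.79808 → (4.994, 10.590).
With 95% confidence, each one-unit increase in lot size (1000 ft²) is associated with a change of between 4.994 and 10.590 $1000s in house sale price, holding the other predictors fixed.

(4.994, 10.590)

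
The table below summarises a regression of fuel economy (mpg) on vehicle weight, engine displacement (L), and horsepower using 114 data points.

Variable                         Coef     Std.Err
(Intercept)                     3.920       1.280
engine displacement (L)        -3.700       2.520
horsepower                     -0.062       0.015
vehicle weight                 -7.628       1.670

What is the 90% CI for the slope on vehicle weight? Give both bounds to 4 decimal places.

Read off: b = -7.628, SE = 1.670 for vehicle weight.
df = n − k − 1 = 114 − 3 − 1 = 110.
t* = t_{0.05, 110} = 1.658824.
Margin = t* × SE = 1.658824 × 1.670 = 2.770236.
CI: -7.628 ± 2.770236 → (-10.3982, -4.8578).

(-10.3982, -4.8578)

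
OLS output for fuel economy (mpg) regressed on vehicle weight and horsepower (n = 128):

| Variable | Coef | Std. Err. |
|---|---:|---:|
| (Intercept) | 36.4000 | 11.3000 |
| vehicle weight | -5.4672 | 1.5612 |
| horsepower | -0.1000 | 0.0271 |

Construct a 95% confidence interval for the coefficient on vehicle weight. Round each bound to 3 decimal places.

Read off: b = -5.4672, SE = 1.5612 for vehicle weight.
df = n − k − 1 = 128 − 2 − 1 = 125.
t* = t_{0.025, 125} = 1.979124.
Margin = t* × SE = 1.979124 × 1.5612 = 3.08981.
CI: -5.4672 ± 3.08981 → (-8.557, -2.377).

(-8.557, -2.377)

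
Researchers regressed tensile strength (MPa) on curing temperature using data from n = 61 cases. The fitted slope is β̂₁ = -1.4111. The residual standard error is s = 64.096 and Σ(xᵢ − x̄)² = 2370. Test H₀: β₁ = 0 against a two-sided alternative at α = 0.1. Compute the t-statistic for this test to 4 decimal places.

SE(β̂₁) = s/√Sₓₓ = 64.096/√2370 = 1.31661.
t = -1.4111 / 1.31661 = -1.0718.
df = n − 2 = 59.
Two-sided p ≈ 0.2882, which is ≥ 0.1, so fail to reject H₀.
The data do not give significant evidence of an association between curing temperature and tensile strength.

t = -1.0718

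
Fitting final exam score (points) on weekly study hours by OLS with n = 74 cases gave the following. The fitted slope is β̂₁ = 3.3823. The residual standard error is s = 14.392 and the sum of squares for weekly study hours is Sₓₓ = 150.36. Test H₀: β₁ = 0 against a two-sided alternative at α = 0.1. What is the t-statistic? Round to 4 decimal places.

t = 2.8818

SE(β̂₁) = s/√Sₓₓ = 14.392/√150.36 = 1.17369.
t = 3.3823 / 1.17369 = 2.8818.
df = n − 2 = 72.
Two-sided p ≈ 0.0052, which is < 0.1, so reject H₀.
There is evidence that weekly study hours is associated with final exam score.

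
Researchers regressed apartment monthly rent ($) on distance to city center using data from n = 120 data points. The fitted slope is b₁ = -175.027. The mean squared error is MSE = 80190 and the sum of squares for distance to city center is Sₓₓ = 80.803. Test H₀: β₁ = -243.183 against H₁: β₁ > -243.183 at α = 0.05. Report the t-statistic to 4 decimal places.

SE(b₁) = √(MSE/Sₓₓ) = √(80190/80.803) = 31.5026.
t = (-175.027 − (-243.183)) / 31.5026 = 2.1635.
df = n − 2 = 118.
One-sided p ≈ 0.0163, which is < 0.05, so reject H₀.
There is evidence that the true slope on distance to city center exceeds -243.183 $ per unit.

t = 2.1635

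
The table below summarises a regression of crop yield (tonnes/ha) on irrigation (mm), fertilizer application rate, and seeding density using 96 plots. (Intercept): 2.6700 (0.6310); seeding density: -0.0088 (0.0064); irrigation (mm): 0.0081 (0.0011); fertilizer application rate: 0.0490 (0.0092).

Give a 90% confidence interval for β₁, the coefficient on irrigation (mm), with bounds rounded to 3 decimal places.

Read off: b = 0.0081, SE = 0.0011 for irrigation (mm).
df = n − k − 1 = 96 − 3 − 1 = 92.
t* = t_{0.05, 92} = 1.661585.
Margin = t* × SE = 1.661585 × 0.0011 = 0.00183.
CI: 0.0081 ± 0.00183 → (0.006, 0.010).

(0.006, 0.010)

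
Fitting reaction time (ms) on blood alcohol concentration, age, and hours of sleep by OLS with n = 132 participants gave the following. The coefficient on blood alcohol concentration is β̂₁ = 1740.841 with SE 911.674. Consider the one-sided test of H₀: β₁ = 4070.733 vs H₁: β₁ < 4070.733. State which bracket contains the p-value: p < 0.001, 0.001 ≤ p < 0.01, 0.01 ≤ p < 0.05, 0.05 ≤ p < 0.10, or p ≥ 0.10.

t = (1740.841 − 4070.733) / 911.674 = -2.556.
df = n − k − 1 = 132 − 3 − 1 = 128.
One-sided p = P(T_{128} < t) ≈ 0.0059.
So 0.001 ≤ p < 0.01.

0.001 ≤ p < 0.01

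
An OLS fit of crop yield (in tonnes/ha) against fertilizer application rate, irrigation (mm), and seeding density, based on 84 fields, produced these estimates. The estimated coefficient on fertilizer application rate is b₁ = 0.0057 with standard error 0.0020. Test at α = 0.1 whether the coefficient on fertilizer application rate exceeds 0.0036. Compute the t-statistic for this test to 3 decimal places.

H₀: β₁ = 0.0036 vs H₁: β₁ > 0.0036.
t = (b₁ − β₁⁰)/SE = (0.0057 − 0.0036) / 0.0020 = 1.050.
df = n − k − 1 = 84 − 3 − 1 = 80.
One-sided p ≈ 0.1484, which is ≥ 0.1, so fail to reject H₀.
The data do not give significant evidence that the true slope on fertilizer application rate exceeds 0.0036 tonnes/ha per unit, holding the other predictors fixed.

t = 1.050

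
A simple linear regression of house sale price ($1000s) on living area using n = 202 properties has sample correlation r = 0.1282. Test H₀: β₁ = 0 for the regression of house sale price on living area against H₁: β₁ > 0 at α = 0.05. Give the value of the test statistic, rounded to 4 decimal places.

t = r·√(n − 2)/√(1 − r²) = 0.1282·√200/√0.983565 = 1.8281.
df = n − 2 = 200.
One-sided p ≈ 0.0345, which is < 0.05, so reject H₀.
There is evidence of a linear association between living area and house sale price.

t = 1.8281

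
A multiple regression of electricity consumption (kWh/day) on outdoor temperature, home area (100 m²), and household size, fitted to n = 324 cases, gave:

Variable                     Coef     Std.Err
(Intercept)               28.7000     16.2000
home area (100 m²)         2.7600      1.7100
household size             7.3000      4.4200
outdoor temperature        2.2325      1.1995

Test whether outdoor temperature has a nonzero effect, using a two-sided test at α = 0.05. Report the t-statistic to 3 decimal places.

t = 1.861

Read off: b = 2.2325, SE = 1.1995 for outdoor temperature.
H₀: β₁ = 0 vs H₁: β₁ ≠ 0.
t = 2.2325 / 1.1995 = 1.861.
df = n − k − 1 = 324 − 3 − 1 = 320.
Two-sided p ≈ 0.0636, which is ≥ 0.05, so fail to reject H₀.
The data do not give significant evidence of an association between outdoor temperature and electricity consumption, after adjusting for the other predictors.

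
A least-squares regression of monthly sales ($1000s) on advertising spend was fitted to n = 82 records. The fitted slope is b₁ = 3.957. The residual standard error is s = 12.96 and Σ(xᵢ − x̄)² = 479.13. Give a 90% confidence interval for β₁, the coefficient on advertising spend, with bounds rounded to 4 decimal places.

SE(b₁) = s/√Sₓₓ = 12.96/√479.13 = 0.592077.
df = n − 2 = 80.
t* = t_{0.05, 80} = 1.664125.
Margin = t* × SE = 1.664125 × 0.592077 = 0.985290.
CI: 3.957 ± 0.985290 → (2.9717, 4.9423).
With 90% confidence, each one-unit increase in advertising spend is associated with a change of between 2.9717 and 4.9423 $1000s in monthly sales.

(2.9717, 4.9423)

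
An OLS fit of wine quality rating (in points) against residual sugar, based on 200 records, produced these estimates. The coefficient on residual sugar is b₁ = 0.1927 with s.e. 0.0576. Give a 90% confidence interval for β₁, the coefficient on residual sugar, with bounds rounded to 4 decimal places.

df = n − 2 = 200 − 2 = 198.
t* = t_{0.05, 198} = 1.652586.
Margin = t* × SE = 1.652586 × 0.0576 = 0.095189.
CI: 0.1927 ± 0.095189 → (0.0975, 0.2879).
With 90% confidence, each one-unit increase in residual sugar is associated with a change of between 0.0975 and 0.2879 points in wine quality rating.

(0.0975, 0.2879)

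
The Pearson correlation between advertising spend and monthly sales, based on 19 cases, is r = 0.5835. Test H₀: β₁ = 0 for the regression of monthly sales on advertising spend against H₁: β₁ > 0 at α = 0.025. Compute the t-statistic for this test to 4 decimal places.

t = r·√(n − 2)/√(1 − r²) = 0.5835·√17/√0.659528 = 2.9624.
df = n − 2 = 17.
One-sided p ≈ 0.0044, which is < 0.025, so reject H₀.
There is evidence of a linear association between advertising spend and monthly sales.

t = 2.9624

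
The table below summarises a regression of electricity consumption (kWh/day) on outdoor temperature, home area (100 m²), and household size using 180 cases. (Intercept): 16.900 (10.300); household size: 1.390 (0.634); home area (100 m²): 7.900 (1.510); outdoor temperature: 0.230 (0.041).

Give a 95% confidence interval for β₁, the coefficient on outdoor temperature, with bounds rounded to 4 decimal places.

Read off: b = 0.230, SE = 0.041 for outdoor temperature.
df = n − k − 1 = 180 − 3 − 1 = 176.
t* = t_{0.025, 176} = 1.973534.
Margin = t* × SE = 1.973534 × 0.041 = 0.080915.
CI: 0.230 ± 0.080915 → (0.1491, 0.3109).

(0.1491, 0.3109)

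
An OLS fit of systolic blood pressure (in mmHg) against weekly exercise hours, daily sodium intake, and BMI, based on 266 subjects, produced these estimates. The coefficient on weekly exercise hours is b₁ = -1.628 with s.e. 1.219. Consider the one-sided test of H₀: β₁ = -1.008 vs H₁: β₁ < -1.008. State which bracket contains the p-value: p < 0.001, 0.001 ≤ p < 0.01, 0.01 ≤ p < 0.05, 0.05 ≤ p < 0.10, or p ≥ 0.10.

p ≥ 0.10

t = (-1.628 − (-1.008)) / 1.219 = -0.509.
df = n − k − 1 = 266 − 3 − 1 = 262.
One-sided p = P(T_{262} < t) ≈ 0.3057.
So p ≥ 0.10.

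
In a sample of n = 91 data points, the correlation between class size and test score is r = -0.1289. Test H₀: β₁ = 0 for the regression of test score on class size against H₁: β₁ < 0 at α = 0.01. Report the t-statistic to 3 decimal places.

t = r·√(n − 2)/√(1 − r²) = -0.1289·√89/√0.983385 = -1.226.
df = n − 2 = 89.
One-sided p ≈ 0.1117, which is ≥ 0.01, so fail to reject H₀.
The data do not give significant evidence of a linear association between class size and test score.

t = -1.226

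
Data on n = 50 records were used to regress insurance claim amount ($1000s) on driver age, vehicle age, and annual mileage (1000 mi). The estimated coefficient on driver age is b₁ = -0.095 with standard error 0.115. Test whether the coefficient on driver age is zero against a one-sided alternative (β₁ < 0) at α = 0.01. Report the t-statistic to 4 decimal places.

H₀: β₁ = 0 vs H₁: β₁ < 0.
t = (b₁ − β₁⁰)/SE = -0.095 / 0.115 = -0.8261.
df = n − k − 1 = 50 − 3 − 1 = 46.
One-sided p ≈ 0.2065, which is ≥ 0.01, so fail to reject H₀.
The data do not give significant evidence that the true slope on driver age is negative, holding the other predictors fixed.

t = -0.8261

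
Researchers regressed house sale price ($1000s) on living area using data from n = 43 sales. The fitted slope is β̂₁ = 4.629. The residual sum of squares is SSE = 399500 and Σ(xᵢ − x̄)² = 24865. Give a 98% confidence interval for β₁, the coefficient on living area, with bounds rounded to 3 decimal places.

MSE = SSE/(n − 2) = 399500/41 = 9743.9.
SE(β̂₁) = √(MSE/Sₓₓ) = √(9743.9/24865) = 0.625997.
df = n − 2 = 41.
t* = t_{0.01, 41} = 2.420803.
Margin = t* × SE = 2.420803 × 0.625997 = 1.51542.
CI: 4.629 ± 1.51542 → (3.114, 6.144).
With 98% confidence, each one-unit increase in living area is associated with a change of between 3.114 and 6.144 $1000s in house sale price.

(3.114, 6.144)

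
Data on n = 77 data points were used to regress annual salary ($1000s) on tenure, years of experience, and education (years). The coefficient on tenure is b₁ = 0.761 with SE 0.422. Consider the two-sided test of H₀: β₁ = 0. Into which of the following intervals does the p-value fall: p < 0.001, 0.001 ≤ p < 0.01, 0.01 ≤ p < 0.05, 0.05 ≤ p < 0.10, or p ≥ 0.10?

t = 0.761 / 0.422 = 1.803.
df = n − k − 1 = 77 − 3 − 1 = 73.
Two-sided p = 2·P(T_{73} > |t|) ≈ 0.0755.
So 0.05 ≤ p < 0.10.

0.05 ≤ p < 0.10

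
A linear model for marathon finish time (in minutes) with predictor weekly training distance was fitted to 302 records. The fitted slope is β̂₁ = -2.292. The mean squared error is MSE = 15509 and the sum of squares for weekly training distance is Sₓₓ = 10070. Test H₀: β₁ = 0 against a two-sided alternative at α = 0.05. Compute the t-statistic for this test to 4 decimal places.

SE(β̂₁) = √(MSE/Sₓₓ) = √(15509/10070) = 1.24102.
t = -2.292 / 1.24102 = -1.8469.
df = n − 2 = 300.
Two-sided p ≈ 0.0657, which is ≥ 0.05, so fail to reject H₀.
The data do not give significant evidence of an association between weekly training distance and marathon finish time.

t = -1.8469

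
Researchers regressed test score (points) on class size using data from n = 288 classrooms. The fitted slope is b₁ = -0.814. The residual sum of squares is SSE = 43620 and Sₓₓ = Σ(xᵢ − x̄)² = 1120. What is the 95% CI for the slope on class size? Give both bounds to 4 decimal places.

(-1.5403, -0.0877)

MSE = SSE/(n − 2) = 43620/286 = 152.517.
SE(b₁) = √(MSE/Sₓₓ) = √(152.517/1120) = 0.369021.
df = n − 2 = 286.
t* = t_{0.025, 286} = 1.968293.
Margin = t* × SE = 1.968293 × 0.369021 = 0.726341.
CI: -0.814 ± 0.726341 → (-1.5403, -0.0877).
With 95% confidence, each one-unit increase in class size is associated with a change of between -1.5403 and -0.0877 points in test score.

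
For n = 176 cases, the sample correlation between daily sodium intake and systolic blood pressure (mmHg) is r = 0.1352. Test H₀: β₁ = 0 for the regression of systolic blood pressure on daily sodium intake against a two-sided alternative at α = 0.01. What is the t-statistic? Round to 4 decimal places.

t = 1.7999

t = r·√(n − 2)/√(1 − r²) = 0.1352·√174/√0.981721 = 1.7999.
df = n − 2 = 174.
Two-sided p ≈ 0.0736, which is ≥ 0.01, so fail to reject H₀.
The data do not give significant evidence of a linear association between daily sodium intake and systolic blood pressure.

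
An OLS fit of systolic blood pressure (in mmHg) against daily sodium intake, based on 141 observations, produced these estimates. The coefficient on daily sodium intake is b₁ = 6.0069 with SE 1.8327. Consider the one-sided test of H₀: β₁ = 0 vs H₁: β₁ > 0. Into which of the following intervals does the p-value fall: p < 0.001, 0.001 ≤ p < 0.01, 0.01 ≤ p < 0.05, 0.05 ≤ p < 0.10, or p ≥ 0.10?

t = 6.0069 / 1.8327 = 3.278.
df = n − 2 = 141 − 2 = 139.
One-sided p = P(T_{139} > t) ≈ 0.0007.
So p < 0.001.

p < 0.001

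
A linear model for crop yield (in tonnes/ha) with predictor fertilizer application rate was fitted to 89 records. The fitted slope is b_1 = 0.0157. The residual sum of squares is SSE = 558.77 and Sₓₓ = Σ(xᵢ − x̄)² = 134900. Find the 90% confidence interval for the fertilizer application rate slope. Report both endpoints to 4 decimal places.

(0.0042, 0.0272)

MSE = SSE/(n − 2) = 558.77/87 = 6.42264.
SE(b_1) = √(MSE/Sₓₓ) = √(6.42264/134900) = 0.00690003.
df = n − 2 = 87.
t* = t_{0.05, 87} = 1.662557.
Margin = t* × SE = 1.662557 × 0.00690003 = 0.011472.
CI: 0.0157 ± 0.011472 → (0.0042, 0.0272).
With 90% confidence, each one-unit increase in fertilizer application rate is associated with a change of between 0.0042 and 0.0272 tonnes/ha in crop yield.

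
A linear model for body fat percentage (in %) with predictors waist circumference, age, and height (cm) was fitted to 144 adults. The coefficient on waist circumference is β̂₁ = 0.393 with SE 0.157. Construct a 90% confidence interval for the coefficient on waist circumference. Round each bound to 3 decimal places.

df = n − k − 1 = 144 − 3 − 1 = 140.
t* = t_{0.05, 140} = 1.655811.
Margin = t* × SE = 1.655811 × 0.157 = 0.25996.
CI: 0.393 ± 0.25996 → (0.133, 0.653).
With 90% confidence, each one-unit increase in waist circumference is associated with a change of between 0.133 and 0.653 % in body fat percentage, holding the other predictors fixed.

(0.133, 0.653)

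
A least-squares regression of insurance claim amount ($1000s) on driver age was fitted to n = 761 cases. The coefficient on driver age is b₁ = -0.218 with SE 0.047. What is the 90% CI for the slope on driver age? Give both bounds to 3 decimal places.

(-0.295, -0.141)

df = n − 2 = 761 − 2 = 759.
t* = t_{0.05, 759} = 1.646864.
Margin = t* × SE = 1.646864 × 0.047 = 0.07740.
CI: -0.218 ± 0.07740 → (-0.295, -0.141).
With 90% confidence, each one-unit increase in driver age is associated with a change of between -0.295 and -0.141 $1000s in insurance claim amount.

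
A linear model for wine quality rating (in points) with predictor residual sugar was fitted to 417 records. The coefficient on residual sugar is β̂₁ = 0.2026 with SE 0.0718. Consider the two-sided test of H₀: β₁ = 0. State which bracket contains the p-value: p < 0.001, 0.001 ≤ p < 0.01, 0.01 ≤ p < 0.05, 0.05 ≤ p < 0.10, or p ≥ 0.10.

0.001 ≤ p < 0.01

t = 0.2026 / 0.0718 = 2.822.
df = n − 2 = 417 − 2 = 415.
Two-sided p = 2·P(T_{415} > |t|) ≈ 0.0050.
So 0.001 ≤ p < 0.01.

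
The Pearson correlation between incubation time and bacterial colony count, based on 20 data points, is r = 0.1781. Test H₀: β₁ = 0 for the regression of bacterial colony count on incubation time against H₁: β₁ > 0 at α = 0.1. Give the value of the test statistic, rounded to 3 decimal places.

t = 0.768

t = r·√(n − 2)/√(1 − r²) = 0.1781·√18/√0.96828 = 0.768.
df = n − 2 = 18.
One-sided p ≈ 0.2263, which is ≥ 0.1, so fail to reject H₀.
The data do not give significant evidence of a linear association between incubation time and bacterial colony count.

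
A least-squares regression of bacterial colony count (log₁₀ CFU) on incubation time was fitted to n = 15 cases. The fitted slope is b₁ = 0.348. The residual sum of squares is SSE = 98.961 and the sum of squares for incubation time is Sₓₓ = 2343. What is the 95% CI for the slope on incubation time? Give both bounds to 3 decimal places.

MSE = SSE/(n − 2) = 98.961/13 = 7.61238.
SE(b₁) = √(MSE/Sₓₓ) = √(7.61238/2343) = 0.0569999.
df = n − 2 = 13.
t* = t_{0.025, 13} = 2.160369.
Margin = t* × SE = 2.160369 × 0.0569999 = 0.12314.
CI: 0.348 ± 0.12314 → (0.225, 0.471).
With 95% confidence, each one-unit increase in incubation time is associated with a change of between 0.225 and 0.471 log₁₀ CFU in bacterial colony count.

(0.225, 0.471)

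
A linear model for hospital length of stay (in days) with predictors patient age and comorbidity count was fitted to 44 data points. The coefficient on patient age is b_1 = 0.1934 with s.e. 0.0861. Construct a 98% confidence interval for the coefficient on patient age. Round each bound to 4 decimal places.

(-0.0150, 0.4018)

df = n − k − 1 = 44 − 2 − 1 = 41.
t* = t_{0.01, 41} = 2.420803.
Margin = t* × SE = 2.420803 × 0.0861 = 0.208431.
CI: 0.1934 ± 0.208431 → (-0.0150, 0.4018).
With 98% confidence, each one-unit increase in patient age is associated with a change of between -0.0150 and 0.4018 days in hospital length of stay, holding the other predictors fixed.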